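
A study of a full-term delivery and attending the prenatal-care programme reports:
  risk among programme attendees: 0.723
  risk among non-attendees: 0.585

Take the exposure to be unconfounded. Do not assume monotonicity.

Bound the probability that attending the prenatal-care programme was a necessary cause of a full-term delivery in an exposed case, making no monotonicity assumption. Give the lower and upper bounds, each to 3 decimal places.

0.191 ≤ PN ≤ 0.574

Let p₁ = 0.723, p₀ = 0.585.
Under exogeneity alone the bounds on PN are max{0,(p₁−p₀)/p₁} ≤ PN ≤ min{1,(1−p₀)/p₁}.
  lower = (p₁ − p₀)/p₁ = 0.138 / 0.723 ≈ 0.1909
  upper = min{1, (1 − p₀)/p₁} = 0.415 / 0.723 ≈ 0.5740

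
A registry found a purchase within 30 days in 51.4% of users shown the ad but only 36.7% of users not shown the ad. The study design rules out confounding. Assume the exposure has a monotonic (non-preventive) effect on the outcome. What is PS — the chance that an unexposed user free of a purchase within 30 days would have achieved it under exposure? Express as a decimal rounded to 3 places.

p₁ = 0.514, p₀ = 0.367.
Under exogeneity and monotonicity, PS = (p₁ − p₀) / (1 − p₀).
PS = (0.514 − 0.367) / (1 − 0.367) = 0.147 / 0.633 ≈ 0.2322

PS ≈ 0.232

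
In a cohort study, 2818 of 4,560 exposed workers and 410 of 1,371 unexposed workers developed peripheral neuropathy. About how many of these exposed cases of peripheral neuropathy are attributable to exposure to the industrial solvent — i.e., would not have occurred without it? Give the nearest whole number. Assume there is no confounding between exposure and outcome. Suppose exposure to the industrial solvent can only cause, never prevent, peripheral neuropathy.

p₁ = P(outcome | exposed) = 2818/4560 = 0.61798
p₀ = P(outcome | unexposed) = 410/1371 = 0.29905
PN = (p₁ − p₀)/p₁ = (0.61798 − 0.29905) / 0.61798 ≈ 0.51608.
Attributable cases ≈ PN × (exposed cases) = 0.51608 × 2818 ≈ 1454.32.

about 1454 cases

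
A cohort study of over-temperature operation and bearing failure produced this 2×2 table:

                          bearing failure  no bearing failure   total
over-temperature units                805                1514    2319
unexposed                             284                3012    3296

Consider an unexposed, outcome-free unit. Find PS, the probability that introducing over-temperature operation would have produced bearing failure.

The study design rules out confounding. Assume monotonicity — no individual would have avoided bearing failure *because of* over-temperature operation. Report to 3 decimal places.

PS ≈ 0.286

p₁ = P(outcome | exposed) = 805/2319 = 0.34713
p₀ = P(outcome | unexposed) = 284/3296 = 0.086165
Under exogeneity and monotonicity, PS = (p₁ − p₀) / (1 − p₀).
PS = (0.34713 − 0.086165) / (1 − 0.086165) = 0.26097 / 0.91383 ≈ 0.2856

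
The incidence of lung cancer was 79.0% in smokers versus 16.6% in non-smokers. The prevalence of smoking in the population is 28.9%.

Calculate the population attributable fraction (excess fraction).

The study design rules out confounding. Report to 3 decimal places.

PAF ≈ 0.521

p₁ = 0.79, p₀ = 0.166.
Overall risk P(Y=1) = π·p₁ + (1−π)·p₀ = 0.289×0.79 + 0.711×0.166 = 0.34634.
Under exogeneity, PAF = [P(Y=1) − p₀] / P(Y=1).
PAF = (0.34634 − 0.166) / 0.34634 ≈ 0.5207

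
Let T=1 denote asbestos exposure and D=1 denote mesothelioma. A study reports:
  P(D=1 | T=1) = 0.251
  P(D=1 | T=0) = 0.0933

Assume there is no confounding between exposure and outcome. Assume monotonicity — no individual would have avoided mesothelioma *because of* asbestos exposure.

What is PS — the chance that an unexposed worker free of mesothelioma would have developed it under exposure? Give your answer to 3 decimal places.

PS ≈ 0.174

Let p₁ = 0.251, p₀ = 0.0933.
Under exogeneity and monotonicity, PS = (p₁ − p₀) / (1 − p₀).
PS = (0.251 − 0.0933) / (1 − 0.0933) = 0.1577 / 0.9067 ≈ 0.1739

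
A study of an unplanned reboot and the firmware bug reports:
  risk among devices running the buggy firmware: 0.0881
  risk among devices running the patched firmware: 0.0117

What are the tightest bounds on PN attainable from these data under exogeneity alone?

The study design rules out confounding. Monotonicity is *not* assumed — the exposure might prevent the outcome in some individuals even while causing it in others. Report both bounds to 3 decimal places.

Let p₁ = 0.0881, p₀ = 0.0117.
Under exogeneity alone the bounds on PN are max{0,(p₁−p₀)/p₁} ≤ PN ≤ min{1,(1−p₀)/p₁}.
  lower = (p₁ − p₀)/p₁ = 0.0764 / 0.0881 ≈ 0.8672
  upper = min{1, (1 − p₀)/p₁} = 0.9883 / 0.0881 ≈ 11.2179 → capped at 1

0.867 ≤ PN ≤ 1.000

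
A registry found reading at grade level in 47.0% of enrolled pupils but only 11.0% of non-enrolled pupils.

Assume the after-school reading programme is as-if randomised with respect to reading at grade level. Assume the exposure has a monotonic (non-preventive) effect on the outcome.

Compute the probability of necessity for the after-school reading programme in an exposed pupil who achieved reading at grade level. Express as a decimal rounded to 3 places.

p₁ = 0.47, p₀ = 0.11.
Under exogeneity and monotonicity, PN = (p₁ − p₀) / p₁.
PN = (0.47 − 0.11) / 0.47 = 0.36 / 0.47 ≈ 0.7660

PN ≈ 0.766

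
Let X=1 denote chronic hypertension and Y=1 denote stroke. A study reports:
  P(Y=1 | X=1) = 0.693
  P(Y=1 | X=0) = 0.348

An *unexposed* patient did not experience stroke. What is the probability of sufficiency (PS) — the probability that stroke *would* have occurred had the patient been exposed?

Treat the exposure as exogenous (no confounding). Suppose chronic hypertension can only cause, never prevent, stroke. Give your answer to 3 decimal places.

PS ≈ 0.529

Let p₁ = 0.693, p₀ = 0.348.
Under exogeneity and monotonicity, PS = (p₁ − p₀) / (1 − p₀).
PS = (0.693 − 0.348) / (1 − 0.348) = 0.345 / 0.652 ≈ 0.5291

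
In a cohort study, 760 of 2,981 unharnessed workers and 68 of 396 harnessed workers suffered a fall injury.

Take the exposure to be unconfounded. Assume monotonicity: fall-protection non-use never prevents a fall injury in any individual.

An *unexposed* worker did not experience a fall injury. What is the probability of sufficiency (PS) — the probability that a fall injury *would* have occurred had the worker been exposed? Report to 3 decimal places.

p₁ = P(outcome | exposed) = 760/2981 = 0.25495
p₀ = P(outcome | unexposed) = 68/396 = 0.17172
Under exogeneity and monotonicity, PS = (p₁ − p₀) / (1 − p₀).
PS = (0.25495 − 0.17172) / (1 − 0.17172) = 0.083231 / 0.82828 ≈ 0.1005

PS ≈ 0.100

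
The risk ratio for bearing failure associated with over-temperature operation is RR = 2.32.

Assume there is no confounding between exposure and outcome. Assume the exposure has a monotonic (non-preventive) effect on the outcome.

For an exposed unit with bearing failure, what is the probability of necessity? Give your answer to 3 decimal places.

Under exogeneity and monotonicity, PN = (RR − 1) / RR = 1 − 1/RR.
PN = (2.32 − 1) / 2.32 = 1.32 / 2.32 ≈ 0.5690

PN ≈ 0.569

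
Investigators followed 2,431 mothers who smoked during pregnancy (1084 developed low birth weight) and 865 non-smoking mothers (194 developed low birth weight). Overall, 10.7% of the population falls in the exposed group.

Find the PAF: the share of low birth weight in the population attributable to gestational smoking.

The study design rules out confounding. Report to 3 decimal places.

p₁ = P(outcome | exposed) = 1084/2431 = 0.44591
p₀ = P(outcome | unexposed) = 194/865 = 0.22428
Overall risk P(Y=1) = π·p₁ + (1−π)·p₀ = 0.107×0.44591 + 0.893×0.22428 = 0.24799.
Under exogeneity, PAF = [P(Y=1) − p₀] / P(Y=1).
PAF = (0.24799 − 0.22428) / 0.24799 ≈ 0.0956

PAF ≈ 0.096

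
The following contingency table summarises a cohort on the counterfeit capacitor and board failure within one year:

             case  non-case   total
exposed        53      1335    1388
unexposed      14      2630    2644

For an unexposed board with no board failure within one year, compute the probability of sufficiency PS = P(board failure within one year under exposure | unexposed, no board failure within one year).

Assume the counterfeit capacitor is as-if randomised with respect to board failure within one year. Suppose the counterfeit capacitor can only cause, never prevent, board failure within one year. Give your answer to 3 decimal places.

PS ≈ 0.033

p₁ = P(outcome | exposed) = 53/1388 = 0.038184
p₀ = P(outcome | unexposed) = 14/2644 = 0.005295
Under exogeneity and monotonicity, PS = (p₁ − p₀)/(1 − p₀).
PS = (0.038184 − 0.005295) / 0.9947 ≈ 0.0331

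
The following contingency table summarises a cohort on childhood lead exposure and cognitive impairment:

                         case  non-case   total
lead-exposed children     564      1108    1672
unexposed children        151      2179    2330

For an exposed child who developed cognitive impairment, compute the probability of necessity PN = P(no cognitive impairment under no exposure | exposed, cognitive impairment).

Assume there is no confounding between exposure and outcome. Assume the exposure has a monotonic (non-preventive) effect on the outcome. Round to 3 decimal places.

PN ≈ 0.808

p₁ = P(outcome | exposed) = 564/1672 = 0.33732
p₀ = P(outcome | unexposed) = 151/2330 = 0.064807
Under exogeneity and monotonicity, PN = (p₁ − p₀)/p₁.
PN = (0.33732 − 0.064807) / 0.33732 ≈ 0.8079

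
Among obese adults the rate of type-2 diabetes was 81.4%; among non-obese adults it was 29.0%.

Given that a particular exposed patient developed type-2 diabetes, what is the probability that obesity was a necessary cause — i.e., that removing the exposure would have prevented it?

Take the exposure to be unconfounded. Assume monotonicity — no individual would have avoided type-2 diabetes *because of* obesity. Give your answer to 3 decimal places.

p₁ = 0.814, p₀ = 0.29.
Under exogeneity and monotonicity, PN = (p₁ − p₀) / p₁.
PN = (0.814 − 0.29) / 0.814 = 0.524 / 0.814 ≈ 0.6437

PN ≈ 0.644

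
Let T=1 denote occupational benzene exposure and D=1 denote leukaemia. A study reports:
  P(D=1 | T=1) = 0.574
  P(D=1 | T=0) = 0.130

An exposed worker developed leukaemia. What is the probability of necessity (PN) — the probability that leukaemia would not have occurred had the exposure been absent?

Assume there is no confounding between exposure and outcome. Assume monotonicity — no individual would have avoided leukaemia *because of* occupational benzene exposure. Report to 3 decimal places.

PN ≈ 0.774

Let p₁ = 0.574, p₀ = 0.13.
Under exogeneity and monotonicity, PN = (p₁ − p₀) / p₁.
PN = (0.574 − 0.13) / 0.574 = 0.444 / 0.574 ≈ 0.7735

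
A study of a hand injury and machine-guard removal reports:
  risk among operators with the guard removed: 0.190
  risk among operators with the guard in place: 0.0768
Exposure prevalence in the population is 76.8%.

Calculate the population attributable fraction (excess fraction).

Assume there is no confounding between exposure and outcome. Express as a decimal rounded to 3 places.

PAF ≈ 0.531

Let p₁ = 0.19, p₀ = 0.0768.
Overall risk P(Y=1) = π·p₁ + (1−π)·p₀ = 0.768×0.19 + 0.232×0.0768 = 0.16374.
Under exogeneity, PAF = [P(Y=1) − p₀] / P(Y=1).
PAF = (0.16374 − 0.0768) / 0.16374 ≈ 0.5310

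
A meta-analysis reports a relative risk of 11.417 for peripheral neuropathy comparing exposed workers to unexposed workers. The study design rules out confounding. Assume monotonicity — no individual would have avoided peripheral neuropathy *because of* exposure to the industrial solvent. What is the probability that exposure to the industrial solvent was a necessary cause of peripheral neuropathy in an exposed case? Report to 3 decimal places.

Under exogeneity and monotonicity, PN = (RR − 1) / RR = 1 − 1/RR.
PN = (11.417 − 1) / 11.417 = 10.42 / 11.417 ≈ 0.9124

PN ≈ 0.912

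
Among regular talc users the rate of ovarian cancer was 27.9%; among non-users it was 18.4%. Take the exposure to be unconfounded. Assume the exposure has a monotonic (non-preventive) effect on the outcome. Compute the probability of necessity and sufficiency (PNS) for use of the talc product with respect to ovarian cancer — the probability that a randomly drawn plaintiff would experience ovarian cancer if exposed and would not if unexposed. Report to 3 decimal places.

p₁ = 0.279, p₀ = 0.184.
Under exogeneity and monotonicity, PNS = p₁ − p₀.
PNS = 0.279 − 0.184 = 0.095

PNS ≈ 0.095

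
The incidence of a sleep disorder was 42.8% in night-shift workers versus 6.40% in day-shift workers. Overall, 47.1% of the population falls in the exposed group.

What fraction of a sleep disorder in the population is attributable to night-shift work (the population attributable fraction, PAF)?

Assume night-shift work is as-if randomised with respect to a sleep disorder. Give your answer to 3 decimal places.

PAF ≈ 0.728

p₁ = 0.428, p₀ = 0.064.
Overall risk P(Y=1) = π·p₁ + (1−π)·p₀ = 0.471×0.428 + 0.529×0.064 = 0.23544.
Under exogeneity, PAF = [P(Y=1) − p₀] / P(Y=1).
PAF = (0.23544 − 0.064) / 0.23544 ≈ 0.7282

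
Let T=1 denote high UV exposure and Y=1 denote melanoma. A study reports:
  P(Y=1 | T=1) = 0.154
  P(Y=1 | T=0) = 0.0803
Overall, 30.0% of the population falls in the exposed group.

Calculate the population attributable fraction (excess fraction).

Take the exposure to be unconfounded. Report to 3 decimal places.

Let p₁ = 0.154, p₀ = 0.0803.
Overall risk P(Y=1) = π·p₁ + (1−π)·p₀ = 0.3×0.154 + 0.7×0.0803 = 0.10241.
Under exogeneity, PAF = [P(Y=1) − p₀] / P(Y=1).
PAF = (0.10241 − 0.0803) / 0.10241 ≈ 0.2159

PAF ≈ 0.216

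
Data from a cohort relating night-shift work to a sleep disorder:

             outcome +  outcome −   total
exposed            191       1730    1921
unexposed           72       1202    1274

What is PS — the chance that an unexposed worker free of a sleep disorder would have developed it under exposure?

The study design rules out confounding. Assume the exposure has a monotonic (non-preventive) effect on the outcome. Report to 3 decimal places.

PS ≈ 0.045

p₁ = P(outcome | exposed) = 191/1921 = 0.099427
p₀ = P(outcome | unexposed) = 72/1274 = 0.056515
Under exogeneity and monotonicity, PS = (p₁ − p₀)/(1 − p₀).
PS = (0.099427 − 0.056515) / 0.94349 ≈ 0.0455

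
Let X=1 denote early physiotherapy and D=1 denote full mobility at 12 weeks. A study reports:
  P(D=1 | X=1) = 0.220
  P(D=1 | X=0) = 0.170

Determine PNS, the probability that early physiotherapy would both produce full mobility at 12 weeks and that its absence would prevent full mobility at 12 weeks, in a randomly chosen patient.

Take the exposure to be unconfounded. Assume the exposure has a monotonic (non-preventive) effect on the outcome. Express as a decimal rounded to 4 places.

PNS ≈ 0.0500

Let p₁ = 0.22, p₀ = 0.17.
Under exogeneity and monotonicity, PNS = p₁ − p₀.
PNS = 0.22 − 0.17 = 0.05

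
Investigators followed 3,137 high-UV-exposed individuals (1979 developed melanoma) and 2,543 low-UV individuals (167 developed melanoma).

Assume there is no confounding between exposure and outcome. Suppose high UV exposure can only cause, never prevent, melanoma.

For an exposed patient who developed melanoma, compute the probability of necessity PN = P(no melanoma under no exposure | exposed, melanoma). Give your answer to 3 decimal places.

p₁ = P(outcome | exposed) = 1979/3137 = 0.63086
p₀ = P(outcome | unexposed) = 167/2543 = 0.06567
Under exogeneity and monotonicity, PN = (p₁ − p₀) / p₁.
PN = (0.63086 − 0.06567) / 0.63086 = 0.56519 / 0.63086 ≈ 0.8959

PN ≈ 0.896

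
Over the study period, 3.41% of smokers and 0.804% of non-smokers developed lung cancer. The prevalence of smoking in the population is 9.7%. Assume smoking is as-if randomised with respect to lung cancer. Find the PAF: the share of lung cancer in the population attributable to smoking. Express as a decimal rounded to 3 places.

p₁ = 0.0341, p₀ = 0.00804.
Overall risk P(Y=1) = π·p₁ + (1−π)·p₀ = 0.097×0.0341 + 0.903×0.00804 = 0.010568.
Under exogeneity, PAF = [P(Y=1) − p₀] / P(Y=1).
PAF = (0.010568 − 0.00804) / 0.010568 ≈ 0.2392

PAF ≈ 0.239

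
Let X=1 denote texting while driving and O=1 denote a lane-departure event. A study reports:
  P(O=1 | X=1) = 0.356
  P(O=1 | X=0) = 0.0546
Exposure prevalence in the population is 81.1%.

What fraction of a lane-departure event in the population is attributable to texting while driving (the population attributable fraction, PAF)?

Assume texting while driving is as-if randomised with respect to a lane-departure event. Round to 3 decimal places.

Let p₁ = 0.356, p₀ = 0.0546.
Overall risk P(Y=1) = π·p₁ + (1−π)·p₀ = 0.811×0.356 + 0.189×0.0546 = 0.29904.
Under exogeneity, PAF = [P(Y=1) − p₀] / P(Y=1).
PAF = (0.29904 − 0.0546) / 0.29904 ≈ 0.8174

PAF ≈ 0.817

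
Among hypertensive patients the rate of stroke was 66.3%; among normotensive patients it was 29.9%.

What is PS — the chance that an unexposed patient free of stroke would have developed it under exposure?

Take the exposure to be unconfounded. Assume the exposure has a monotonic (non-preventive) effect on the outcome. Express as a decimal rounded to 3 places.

p₁ = 0.663, p₀ = 0.299.
Under exogeneity and monotonicity, PS = (p₁ − p₀) / (1 − p₀).
PS = (0.663 − 0.299) / (1 − 0.299) = 0.364 / 0.701 ≈ 0.5193

PS ≈ 0.519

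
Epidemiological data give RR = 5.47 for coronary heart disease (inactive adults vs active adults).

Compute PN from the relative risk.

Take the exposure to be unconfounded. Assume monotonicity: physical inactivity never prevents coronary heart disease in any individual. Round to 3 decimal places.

PN ≈ 0.817

Under exogeneity and monotonicity, PN = (RR − 1) / RR = 1 − 1/RR.
PN = (5.47 − 1) / 5.47 = 4.47 / 5.47 ≈ 0.8172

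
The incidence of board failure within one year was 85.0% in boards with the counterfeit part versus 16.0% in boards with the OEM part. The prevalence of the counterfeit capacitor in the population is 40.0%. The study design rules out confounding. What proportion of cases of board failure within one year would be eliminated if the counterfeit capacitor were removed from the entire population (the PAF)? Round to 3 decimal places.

PAF ≈ 0.633

p₁ = 0.85, p₀ = 0.16.
Overall risk P(Y=1) = π·p₁ + (1−π)·p₀ = 0.4×0.85 + 0.6×0.16 = 0.436.
Under exogeneity, PAF = [P(Y=1) − p₀] / P(Y=1).
PAF = (0.436 − 0.16) / 0.436 ≈ 0.6330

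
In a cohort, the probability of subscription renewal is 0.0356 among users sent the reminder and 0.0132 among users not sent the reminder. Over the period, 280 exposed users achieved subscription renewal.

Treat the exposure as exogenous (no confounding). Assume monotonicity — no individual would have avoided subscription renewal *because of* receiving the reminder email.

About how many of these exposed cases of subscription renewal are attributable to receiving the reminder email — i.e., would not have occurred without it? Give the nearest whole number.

Let p₁ = 0.0356, p₀ = 0.0132.
PN = (p₁ − p₀)/p₁ = (0.0356 − 0.0132) / 0.0356 ≈ 0.62921.
Attributable cases ≈ PN × (exposed cases) = 0.62921 × 280 ≈ 176.18.

about 176 cases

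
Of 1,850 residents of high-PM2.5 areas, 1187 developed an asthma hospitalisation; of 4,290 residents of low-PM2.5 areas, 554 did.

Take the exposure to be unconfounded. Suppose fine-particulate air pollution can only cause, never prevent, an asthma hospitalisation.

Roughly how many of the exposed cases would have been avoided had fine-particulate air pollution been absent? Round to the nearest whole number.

about 948 cases

p₁ = P(outcome | exposed) = 1187/1850 = 0.64162
p₀ = P(outcome | unexposed) = 554/4290 = 0.12914
PN = (p₁ − p₀)/p₁ = (0.64162 − 0.12914) / 0.64162 ≈ 0.79873.
Attributable cases ≈ PN × (exposed cases) = 0.79873 × 1187 ≈ 948.10.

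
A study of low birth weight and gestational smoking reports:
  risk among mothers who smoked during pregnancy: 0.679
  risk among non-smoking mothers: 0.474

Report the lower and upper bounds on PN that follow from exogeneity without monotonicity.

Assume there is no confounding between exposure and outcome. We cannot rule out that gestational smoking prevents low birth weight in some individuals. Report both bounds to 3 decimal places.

Let p₁ = 0.679, p₀ = 0.474.
Under exogeneity alone the bounds on PN are max{0,(p₁−p₀)/p₁} ≤ PN ≤ min{1,(1−p₀)/p₁}.
  lower = (p₁ − p₀)/p₁ = 0.205 / 0.679 ≈ 0.3019
  upper = min{1, (1 − p₀)/p₁} = 0.526 / 0.679 ≈ 0.7747

0.302 ≤ PN ≤ 0.775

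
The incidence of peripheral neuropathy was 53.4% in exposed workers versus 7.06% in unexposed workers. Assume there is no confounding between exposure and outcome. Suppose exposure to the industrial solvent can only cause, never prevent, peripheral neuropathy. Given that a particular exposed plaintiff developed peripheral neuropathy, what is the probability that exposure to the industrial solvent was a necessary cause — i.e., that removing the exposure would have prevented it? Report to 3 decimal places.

p₁ = 0.534, p₀ = 0.0706.
Under exogeneity and monotonicity, PN = (p₁ − p₀) / p₁.
PN = (0.534 − 0.0706) / 0.534 = 0.4634 / 0.534 ≈ 0.8678

PN ≈ 0.868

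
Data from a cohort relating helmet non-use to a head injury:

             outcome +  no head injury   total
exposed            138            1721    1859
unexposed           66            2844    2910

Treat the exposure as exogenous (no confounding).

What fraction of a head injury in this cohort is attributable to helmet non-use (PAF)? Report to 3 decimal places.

p₁ = P(outcome | exposed) = 138/1859 = 0.074233
p₀ = P(outcome | unexposed) = 66/2910 = 0.02268
Exposure prevalence π = 1859/4769 = 0.38981; overall risk P(Y=1) = 0.042776.
Under exogeneity, PAF = [P(Y=1) − p₀]/P(Y=1).
PAF = (0.042776 − 0.02268) / 0.042776 ≈ 0.4698

PAF ≈ 0.470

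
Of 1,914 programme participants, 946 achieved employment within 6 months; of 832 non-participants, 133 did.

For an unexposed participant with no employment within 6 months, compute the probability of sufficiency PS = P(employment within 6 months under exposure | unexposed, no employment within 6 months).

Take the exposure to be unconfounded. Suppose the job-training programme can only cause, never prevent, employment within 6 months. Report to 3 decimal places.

p₁ = P(outcome | exposed) = 946/1914 = 0.49425
p₀ = P(outcome | unexposed) = 133/832 = 0.15986
Under exogeneity and monotonicity, PS = (p₁ − p₀) / (1 − p₀).
PS = (0.49425 − 0.15986) / (1 − 0.15986) = 0.3344 / 0.84014 ≈ 0.3980

PS ≈ 0.398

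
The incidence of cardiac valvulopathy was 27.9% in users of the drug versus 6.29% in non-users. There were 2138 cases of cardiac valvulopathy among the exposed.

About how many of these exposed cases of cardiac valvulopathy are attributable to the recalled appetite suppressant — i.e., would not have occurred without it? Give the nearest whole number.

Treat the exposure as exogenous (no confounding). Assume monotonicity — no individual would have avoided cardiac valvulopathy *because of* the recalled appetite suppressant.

p₁ = 0.279, p₀ = 0.0629.
PN = (p₁ − p₀)/p₁ = (0.279 − 0.0629) / 0.279 ≈ 0.77455.
Attributable cases ≈ PN × (exposed cases) = 0.77455 × 2138 ≈ 1655.99.

about 1656 cases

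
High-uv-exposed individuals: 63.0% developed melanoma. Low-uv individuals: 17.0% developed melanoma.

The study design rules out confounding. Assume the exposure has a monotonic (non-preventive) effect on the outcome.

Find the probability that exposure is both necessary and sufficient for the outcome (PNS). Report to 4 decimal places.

PNS ≈ 0.4600

p₁ = 0.63, p₀ = 0.17.
Under exogeneity and monotonicity, PNS = p₁ − p₀.
PNS = 0.63 − 0.17 = 0.46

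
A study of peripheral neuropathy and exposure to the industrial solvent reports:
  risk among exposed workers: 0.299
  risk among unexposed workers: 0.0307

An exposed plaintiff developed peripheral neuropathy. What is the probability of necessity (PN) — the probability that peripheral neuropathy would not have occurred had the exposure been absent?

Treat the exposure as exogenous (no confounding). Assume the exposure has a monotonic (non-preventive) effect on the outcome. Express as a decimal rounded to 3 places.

Let p₁ = 0.299, p₀ = 0.0307.
Under exogeneity and monotonicity, PN = (p₁ − p₀) / p₁.
PN = (0.299 − 0.0307) / 0.299 = 0.2683 / 0.299 ≈ 0.8973

PN ≈ 0.897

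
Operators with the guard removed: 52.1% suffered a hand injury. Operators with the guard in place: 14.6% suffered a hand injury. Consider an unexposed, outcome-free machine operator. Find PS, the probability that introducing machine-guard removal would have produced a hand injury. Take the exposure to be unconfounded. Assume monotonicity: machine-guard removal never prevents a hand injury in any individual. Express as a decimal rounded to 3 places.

PS ≈ 0.439

p₁ = 0.521, p₀ = 0.146.
Under exogeneity and monotonicity, PS = (p₁ − p₀) / (1 − p₀).
PS = (0.521 − 0.146) / (1 − 0.146) = 0.375 / 0.854 ≈ 0.4391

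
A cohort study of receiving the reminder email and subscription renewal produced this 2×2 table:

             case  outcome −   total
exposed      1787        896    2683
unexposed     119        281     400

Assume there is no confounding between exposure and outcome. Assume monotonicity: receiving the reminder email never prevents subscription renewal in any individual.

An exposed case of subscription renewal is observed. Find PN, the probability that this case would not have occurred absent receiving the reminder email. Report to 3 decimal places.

p₁ = P(outcome | exposed) = 1787/2683 = 0.66605
p₀ = P(outcome | unexposed) = 119/400 = 0.2975
Under exogeneity and monotonicity, PN = (p₁ − p₀) / p₁.
PN = (0.66605 − 0.2975) / 0.66605 = 0.36855 / 0.66605 ≈ 0.5533

PN ≈ 0.553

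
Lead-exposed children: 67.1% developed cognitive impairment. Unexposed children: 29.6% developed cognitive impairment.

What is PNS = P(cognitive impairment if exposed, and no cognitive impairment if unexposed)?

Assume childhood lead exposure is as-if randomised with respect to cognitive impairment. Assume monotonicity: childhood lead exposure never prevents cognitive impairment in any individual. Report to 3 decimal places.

PNS ≈ 0.375

p₁ = 0.671, p₀ = 0.296.
Under exogeneity and monotonicity, PNS = p₁ − p₀.
PNS = 0.671 − 0.296 = 0.375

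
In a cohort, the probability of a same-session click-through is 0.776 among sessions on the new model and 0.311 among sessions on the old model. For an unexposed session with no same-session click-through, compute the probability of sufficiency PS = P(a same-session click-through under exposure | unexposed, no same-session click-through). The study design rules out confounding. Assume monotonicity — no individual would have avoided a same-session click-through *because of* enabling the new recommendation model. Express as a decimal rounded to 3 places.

PS ≈ 0.675

Let p₁ = 0.776, p₀ = 0.311.
Under exogeneity and monotonicity, PS = (p₁ − p₀) / (1 − p₀).
PS = (0.776 − 0.311) / (1 − 0.311) = 0.465 / 0.689 ≈ 0.6749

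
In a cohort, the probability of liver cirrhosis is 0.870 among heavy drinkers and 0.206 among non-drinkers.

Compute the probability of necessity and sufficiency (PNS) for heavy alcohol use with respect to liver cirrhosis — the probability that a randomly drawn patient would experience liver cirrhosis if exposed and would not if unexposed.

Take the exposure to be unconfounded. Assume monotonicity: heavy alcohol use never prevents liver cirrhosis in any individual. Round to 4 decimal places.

PNS ≈ 0.6640

Let p₁ = 0.87, p₀ = 0.206.
Under exogeneity and monotonicity, PNS = p₁ − p₀.
PNS = 0.87 − 0.206 = 0.664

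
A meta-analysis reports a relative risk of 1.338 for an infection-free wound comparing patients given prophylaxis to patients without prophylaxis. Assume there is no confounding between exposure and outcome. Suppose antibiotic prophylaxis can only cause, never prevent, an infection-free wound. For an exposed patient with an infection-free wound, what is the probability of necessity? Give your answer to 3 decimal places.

Under exogeneity and monotonicity, PN = (RR − 1) / RR = 1 − 1/RR.
PN = (1.338 − 1) / 1.338 = 0.338 / 1.338 ≈ 0.2526

PN ≈ 0.253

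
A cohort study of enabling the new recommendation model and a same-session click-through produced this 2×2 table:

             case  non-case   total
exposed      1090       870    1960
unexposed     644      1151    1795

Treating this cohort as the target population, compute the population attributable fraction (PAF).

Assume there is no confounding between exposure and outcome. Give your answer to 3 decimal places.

PAF ≈ 0.223

p₁ = P(outcome | exposed) = 1090/1960 = 0.55612
p₀ = P(outcome | unexposed) = 644/1795 = 0.35877
Exposure prevalence π = 1960/3755 = 0.52197; overall risk P(Y=1) = 0.46178.
Under exogeneity, PAF = [P(Y=1) − p₀]/P(Y=1).
PAF = (0.46178 − 0.35877) / 0.46178 ≈ 0.2231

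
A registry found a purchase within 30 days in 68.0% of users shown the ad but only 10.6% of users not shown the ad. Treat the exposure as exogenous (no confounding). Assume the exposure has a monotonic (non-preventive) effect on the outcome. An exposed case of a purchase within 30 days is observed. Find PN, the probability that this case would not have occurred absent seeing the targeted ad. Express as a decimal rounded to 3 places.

p₁ = 0.68, p₀ = 0.106.
Under exogeneity and monotonicity, PN = (p₁ − p₀) / p₁.
PN = (0.68 − 0.106) / 0.68 = 0.574 / 0.68 ≈ 0.8441

PN ≈ 0.844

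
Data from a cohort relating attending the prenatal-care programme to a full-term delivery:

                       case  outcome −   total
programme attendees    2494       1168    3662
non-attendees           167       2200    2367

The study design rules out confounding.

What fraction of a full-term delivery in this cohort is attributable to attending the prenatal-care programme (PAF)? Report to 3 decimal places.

p₁ = P(outcome | exposed) = 2494/3662 = 0.68105
p₀ = P(outcome | unexposed) = 167/2367 = 0.070553
Exposure prevalence π = 3662/6029 = 0.6074; overall risk P(Y=1) = 0.44137.
Under exogeneity, PAF = [P(Y=1) − p₀]/P(Y=1).
PAF = (0.44137 − 0.070553) / 0.44137 ≈ 0.8401

PAF ≈ 0.840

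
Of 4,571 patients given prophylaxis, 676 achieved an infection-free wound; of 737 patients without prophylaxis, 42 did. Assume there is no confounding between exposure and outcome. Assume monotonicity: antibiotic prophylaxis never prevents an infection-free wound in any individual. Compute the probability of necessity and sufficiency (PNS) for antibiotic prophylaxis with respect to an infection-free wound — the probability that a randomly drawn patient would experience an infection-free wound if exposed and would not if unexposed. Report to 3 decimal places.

p₁ = P(outcome | exposed) = 676/4571 = 0.14789
p₀ = P(outcome | unexposed) = 42/737 = 0.056988
Under exogeneity and monotonicity, PNS = p₁ − p₀.
PNS = 0.14789 − 0.056988 = 0.090901

PNS ≈ 0.091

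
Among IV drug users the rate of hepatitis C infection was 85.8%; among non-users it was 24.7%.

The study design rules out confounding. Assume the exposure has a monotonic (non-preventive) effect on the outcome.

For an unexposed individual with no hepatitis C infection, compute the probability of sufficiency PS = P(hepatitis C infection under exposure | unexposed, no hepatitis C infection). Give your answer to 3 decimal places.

p₁ = 0.858, p₀ = 0.247.
Under exogeneity and monotonicity, PS = (p₁ − p₀) / (1 − p₀).
PS = (0.858 − 0.247) / (1 − 0.247) = 0.611 / 0.753 ≈ 0.8114

PS ≈ 0.811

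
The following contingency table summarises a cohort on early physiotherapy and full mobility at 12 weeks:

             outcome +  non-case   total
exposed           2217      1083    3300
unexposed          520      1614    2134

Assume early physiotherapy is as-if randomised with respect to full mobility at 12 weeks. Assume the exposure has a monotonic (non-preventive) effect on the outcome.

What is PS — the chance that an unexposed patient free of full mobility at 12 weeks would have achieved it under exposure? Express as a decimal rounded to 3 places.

p₁ = P(outcome | exposed) = 2217/3300 = 0.67182
p₀ = P(outcome | unexposed) = 520/2134 = 0.24367
Under exogeneity and monotonicity, PS = (p₁ − p₀)/(1 − p₀).
PS = (0.67182 − 0.24367) / 0.75633 ≈ 0.5661

PS ≈ 0.566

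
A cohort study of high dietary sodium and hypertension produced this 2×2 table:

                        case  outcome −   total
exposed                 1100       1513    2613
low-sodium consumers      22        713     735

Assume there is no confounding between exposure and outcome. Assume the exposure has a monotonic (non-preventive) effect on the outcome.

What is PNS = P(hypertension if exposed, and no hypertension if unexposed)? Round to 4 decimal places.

PNS ≈ 0.3910

p₁ = P(outcome | exposed) = 1100/2613 = 0.42097
p₀ = P(outcome | unexposed) = 22/735 = 0.029932
Under exogeneity and monotonicity, PNS = p₁ − p₀.
PNS = 0.42097 − 0.029932 = 0.39104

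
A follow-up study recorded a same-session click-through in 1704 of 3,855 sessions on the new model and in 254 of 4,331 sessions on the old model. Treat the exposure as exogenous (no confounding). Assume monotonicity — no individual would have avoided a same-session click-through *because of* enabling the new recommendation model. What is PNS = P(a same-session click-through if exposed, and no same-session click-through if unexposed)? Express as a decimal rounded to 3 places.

p₁ = P(outcome | exposed) = 1704/3855 = 0.44202
p₀ = P(outcome | unexposed) = 254/4331 = 0.058647
Under exogeneity and monotonicity, PNS = p₁ − p₀.
PNS = 0.44202 − 0.058647 = 0.38338

PNS ≈ 0.383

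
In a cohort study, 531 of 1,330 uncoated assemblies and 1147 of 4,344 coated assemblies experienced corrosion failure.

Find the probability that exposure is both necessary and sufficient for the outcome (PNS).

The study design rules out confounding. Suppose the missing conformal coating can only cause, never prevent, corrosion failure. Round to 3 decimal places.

p₁ = P(outcome | exposed) = 531/1330 = 0.39925
p₀ = P(outcome | unexposed) = 1147/4344 = 0.26404
Under exogeneity and monotonicity, PNS = p₁ − p₀.
PNS = 0.39925 − 0.26404 = 0.13521

PNS ≈ 0.135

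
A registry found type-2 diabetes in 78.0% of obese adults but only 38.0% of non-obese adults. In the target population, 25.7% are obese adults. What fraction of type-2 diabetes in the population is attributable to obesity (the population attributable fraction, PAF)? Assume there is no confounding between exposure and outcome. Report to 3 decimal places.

p₁ = 0.78, p₀ = 0.38.
Overall risk P(Y=1) = π·p₁ + (1−π)·p₀ = 0.257×0.78 + 0.743×0.38 = 0.4828.
Under exogeneity, PAF = [P(Y=1) − p₀] / P(Y=1).
PAF = (0.4828 − 0.38) / 0.4828 ≈ 0.2129

PAF ≈ 0.213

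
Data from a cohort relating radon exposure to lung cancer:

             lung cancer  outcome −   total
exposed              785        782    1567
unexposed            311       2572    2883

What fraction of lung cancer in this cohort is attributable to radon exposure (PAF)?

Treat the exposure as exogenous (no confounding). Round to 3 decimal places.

p₁ = P(outcome | exposed) = 785/1567 = 0.50096
p₀ = P(outcome | unexposed) = 311/2883 = 0.10787
Exposure prevalence π = 1567/4450 = 0.35213; overall risk P(Y=1) = 0.24629.
Under exogeneity, PAF = [P(Y=1) − p₀]/P(Y=1).
PAF = (0.24629 − 0.10787) / 0.24629 ≈ 0.5620

PAF ≈ 0.562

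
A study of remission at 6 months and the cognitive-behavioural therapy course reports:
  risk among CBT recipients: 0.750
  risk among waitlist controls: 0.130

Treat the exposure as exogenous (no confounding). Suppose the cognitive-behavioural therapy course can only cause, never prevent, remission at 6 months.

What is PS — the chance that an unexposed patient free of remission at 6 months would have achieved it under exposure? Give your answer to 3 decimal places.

Let p₁ = 0.75, p₀ = 0.13.
Under exogeneity and monotonicity, PS = (p₁ − p₀) / (1 − p₀).
PS = (0.75 − 0.13) / (1 − 0.13) = 0.62 / 0.87 ≈ 0.7126

PS ≈ 0.713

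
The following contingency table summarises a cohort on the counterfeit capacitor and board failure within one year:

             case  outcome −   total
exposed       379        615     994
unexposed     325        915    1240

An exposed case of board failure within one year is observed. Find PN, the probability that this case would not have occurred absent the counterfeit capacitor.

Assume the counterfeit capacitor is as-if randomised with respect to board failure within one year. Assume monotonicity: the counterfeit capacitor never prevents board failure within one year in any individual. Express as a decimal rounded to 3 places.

PN ≈ 0.313

p₁ = P(outcome | exposed) = 379/994 = 0.38129
p₀ = P(outcome | unexposed) = 325/1240 = 0.2621
Under exogeneity and monotonicity, PN = (p₁ − p₀) / p₁.
PN = (0.38129 − 0.2621) / 0.38129 = 0.11919 / 0.38129 ≈ 0.3126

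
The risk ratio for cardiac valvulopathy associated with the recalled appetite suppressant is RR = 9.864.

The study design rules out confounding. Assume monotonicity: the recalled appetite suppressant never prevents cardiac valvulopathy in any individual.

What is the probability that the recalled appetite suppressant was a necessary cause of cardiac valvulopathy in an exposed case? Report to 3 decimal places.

Under exogeneity and monotonicity, PN = (RR − 1) / RR = 1 − 1/RR.
PN = (9.864 − 1) / 9.864 = 8.864 / 9.864 ≈ 0.8986

PN ≈ 0.899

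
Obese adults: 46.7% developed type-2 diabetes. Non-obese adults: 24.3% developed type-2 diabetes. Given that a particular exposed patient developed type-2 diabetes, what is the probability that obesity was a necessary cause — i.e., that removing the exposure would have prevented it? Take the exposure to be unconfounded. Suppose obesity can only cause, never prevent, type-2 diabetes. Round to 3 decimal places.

PN ≈ 0.480

p₁ = 0.467, p₀ = 0.243.
Under exogeneity and monotonicity, PN = (p₁ − p₀) / p₁.
PN = (0.467 − 0.243) / 0.467 = 0.224 / 0.467 ≈ 0.4797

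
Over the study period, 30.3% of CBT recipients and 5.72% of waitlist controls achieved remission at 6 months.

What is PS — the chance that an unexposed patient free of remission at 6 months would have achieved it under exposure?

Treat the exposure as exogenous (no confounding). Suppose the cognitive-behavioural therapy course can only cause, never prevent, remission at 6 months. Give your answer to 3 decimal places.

p₁ = 0.303, p₀ = 0.0572.
Under exogeneity and monotonicity, PS = (p₁ − p₀) / (1 − p₀).
PS = (0.303 − 0.0572) / (1 − 0.0572) = 0.2458 / 0.9428 ≈ 0.2607

PS ≈ 0.261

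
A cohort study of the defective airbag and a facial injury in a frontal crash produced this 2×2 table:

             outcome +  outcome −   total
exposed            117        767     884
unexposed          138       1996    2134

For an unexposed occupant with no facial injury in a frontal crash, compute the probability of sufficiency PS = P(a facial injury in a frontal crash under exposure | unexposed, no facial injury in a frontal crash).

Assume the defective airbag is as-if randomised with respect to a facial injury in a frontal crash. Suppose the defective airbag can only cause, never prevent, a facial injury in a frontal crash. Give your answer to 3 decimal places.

p₁ = P(outcome | exposed) = 117/884 = 0.13235
p₀ = P(outcome | unexposed) = 138/2134 = 0.064667
Under exogeneity and monotonicity, PS = (p₁ − p₀) / (1 − p₀).
PS = (0.13235 − 0.064667) / (1 − 0.064667) = 0.067686 / 0.93533 ≈ 0.0724

PS ≈ 0.072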